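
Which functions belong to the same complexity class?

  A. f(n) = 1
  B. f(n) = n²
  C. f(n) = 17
A and C

Examining each function:
  A. 1 is O(1)
  B. n² is O(n²)
  C. 17 is O(1)

Functions A and C both have the same complexity class.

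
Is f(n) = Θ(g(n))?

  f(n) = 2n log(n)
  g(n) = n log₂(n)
True

f(n) = 2n log(n) and g(n) = n log₂(n) are both O(n log n).
Since they have the same asymptotic growth rate, f(n) = Θ(g(n)) is true.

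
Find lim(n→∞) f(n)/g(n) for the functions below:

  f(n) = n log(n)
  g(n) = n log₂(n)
log(2)

Since n log(n) and n log₂(n) have the same growth rate (O(n log n)),
the ratio converges to a constant: log(2).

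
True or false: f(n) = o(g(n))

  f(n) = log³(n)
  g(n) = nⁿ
True

f(n) = log³(n) is O(log³ n), and g(n) = nⁿ is O(nⁿ).
Since O(log³ n) grows strictly slower than O(nⁿ), f(n) = o(g(n)) is true.
This means lim(n→∞) f(n)/g(n) = 0.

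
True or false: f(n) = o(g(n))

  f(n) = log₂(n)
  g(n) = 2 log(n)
False

f(n) = log₂(n) is O(log n), and g(n) = 2 log(n) is O(log n).
Since they have the same growth rate, f(n) = o(g(n)) is false.
(f = o(g) requires f to grow strictly slower, not equal.)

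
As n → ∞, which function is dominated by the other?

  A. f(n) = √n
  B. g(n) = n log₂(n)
A

f(n) = √n is O(√n), while g(n) = n log₂(n) is O(n log n).
Since O(√n) grows slower than O(n log n), f(n) is dominated.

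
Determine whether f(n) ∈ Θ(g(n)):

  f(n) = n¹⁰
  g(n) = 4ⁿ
False

f(n) = n¹⁰ is O(n¹⁰), and g(n) = 4ⁿ is O(4ⁿ).
Since they have different growth rates, f(n) = Θ(g(n)) is false.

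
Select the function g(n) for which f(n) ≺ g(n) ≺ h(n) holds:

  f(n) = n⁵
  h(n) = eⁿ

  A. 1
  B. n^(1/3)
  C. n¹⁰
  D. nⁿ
C

We need g(n) with n⁵ = o(g(n)) and g(n) = o(eⁿ), i.e. O(n⁵) ≺ g ≺ O(eⁿ).
Check each option:
  A. 1 — O(1) does not grow strictly faster than f(n)
  B. n^(1/3) — O(n^(1/3)) does not grow strictly faster than f(n)
  C. n¹⁰ — O(n¹⁰) is strictly between O(n⁵) and O(eⁿ) ✓
  D. nⁿ — O(nⁿ) does not grow strictly slower than h(n)

Only option C (n¹⁰) lies strictly between.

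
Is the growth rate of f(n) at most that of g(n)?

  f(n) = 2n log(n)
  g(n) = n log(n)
True

f(n) = 2n log(n) and g(n) = n log(n) are both O(n log n).
Big-O permits equal growth rates (f ≤ c·g for some c), so f(n) = O(g(n)) is true.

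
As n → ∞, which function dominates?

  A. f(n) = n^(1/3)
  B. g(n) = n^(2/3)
B

f(n) = n^(1/3) is O(n^(1/3)), while g(n) = n^(2/3) is O(n^(2/3)).
Since O(n^(2/3)) grows faster than O(n^(1/3)), g(n) dominates.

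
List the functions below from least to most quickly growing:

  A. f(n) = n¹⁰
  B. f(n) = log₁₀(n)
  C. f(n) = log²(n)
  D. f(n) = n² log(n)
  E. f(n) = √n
B < C < E < D < A

Comparing growth rates:
B = log₁₀(n) is O(log n)
C = log²(n) is O(log² n)
E = √n is O(√n)
D = n² log(n) is O(n² log n)
A = n¹⁰ is O(n¹⁰)

Therefore, the order from slowest to fastest is: B < C < E < D < A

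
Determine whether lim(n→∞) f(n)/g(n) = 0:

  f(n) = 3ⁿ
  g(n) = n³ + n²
False

f(n) = 3ⁿ is O(3ⁿ), and g(n) = n³ + n² is O(n³).
Since O(3ⁿ) grows faster than or equal to O(n³), f(n) = o(g(n)) is false.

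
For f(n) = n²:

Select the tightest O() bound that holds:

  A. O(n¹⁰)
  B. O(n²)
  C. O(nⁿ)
B

f(n) = n² is O(n²).
All listed options are valid Big-O bounds (upper bounds),
but O(n²) is the tightest (smallest valid bound).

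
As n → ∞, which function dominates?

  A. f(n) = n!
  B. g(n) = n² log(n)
A

f(n) = n! is O(n!), while g(n) = n² log(n) is O(n² log n).
Since O(n!) grows faster than O(n² log n), f(n) dominates.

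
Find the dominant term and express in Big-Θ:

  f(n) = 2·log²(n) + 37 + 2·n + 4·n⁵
Θ(n⁵)

Order the terms by growth rate: 37 ≺ 2·log²(n) ≺ 2·n ≺ 4·n⁵.
The fastest-growing term 4·n⁵ dominates as n → ∞; dropping its constant factor gives Θ(n⁵).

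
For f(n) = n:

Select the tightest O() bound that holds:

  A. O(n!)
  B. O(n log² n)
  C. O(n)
C

f(n) = n is O(n).
All listed options are valid Big-O bounds (upper bounds),
but O(n) is the tightest (smallest valid bound).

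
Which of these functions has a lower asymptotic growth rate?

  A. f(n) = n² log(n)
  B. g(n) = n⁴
A

f(n) = n² log(n) is O(n² log n), while g(n) = n⁴ is O(n⁴).
Since O(n² log n) grows slower than O(n⁴), f(n) is dominated.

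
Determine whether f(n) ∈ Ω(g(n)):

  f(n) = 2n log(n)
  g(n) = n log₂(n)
True

f(n) = 2n log(n) and g(n) = n log₂(n) are both O(n log n).
Big-Ω permits equal growth rates (f ≥ c·g for some c > 0), so f(n) = Ω(g(n)) is true.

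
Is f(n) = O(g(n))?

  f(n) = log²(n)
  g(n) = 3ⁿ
True

f(n) = log²(n) is O(log² n), and g(n) = 3ⁿ is O(3ⁿ).
Since O(log² n) ⊆ O(3ⁿ) (f grows no faster than g), f(n) = O(g(n)) is true.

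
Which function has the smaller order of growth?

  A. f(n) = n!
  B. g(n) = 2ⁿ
B

f(n) = n! is O(n!), while g(n) = 2ⁿ is O(2ⁿ).
Since O(2ⁿ) grows slower than O(n!), g(n) is dominated.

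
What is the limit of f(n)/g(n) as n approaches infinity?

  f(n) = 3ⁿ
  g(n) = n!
0

Since 3ⁿ (O(3ⁿ)) grows slower than n! (O(n!)),
the ratio f(n)/g(n) → 0 as n → ∞.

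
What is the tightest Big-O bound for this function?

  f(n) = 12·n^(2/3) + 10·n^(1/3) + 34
O(n^(2/3))

The dominant term in 12·n^(2/3) + 10·n^(1/3) + 34 is 12·n^(2/3), which is Θ(n^(2/3)).
Lower-order terms (10·n^(1/3), 34) are asymptotically negligible.
Constants are absorbed, so the tightest bound is O(n^(2/3)).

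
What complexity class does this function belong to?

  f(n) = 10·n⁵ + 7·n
O(n⁵)

The dominant term in 10·n⁵ + 7·n is 10·n⁵, which is Θ(n⁵).
Lower-order terms (7·n) are asymptotically negligible.
Constants are absorbed, so the tightest bound is O(n⁵).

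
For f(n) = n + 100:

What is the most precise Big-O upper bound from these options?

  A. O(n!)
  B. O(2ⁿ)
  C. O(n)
C

f(n) = n + 100 is O(n).
All listed options are valid Big-O bounds (upper bounds),
but O(n) is the tightest (smallest valid bound).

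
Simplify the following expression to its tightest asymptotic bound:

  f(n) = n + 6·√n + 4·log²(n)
Θ(n)

Order the terms by growth rate: 4·log²(n) ≺ 6·√n ≺ n.
The fastest-growing term n dominates as n → ∞; dropping its constant factor gives Θ(n).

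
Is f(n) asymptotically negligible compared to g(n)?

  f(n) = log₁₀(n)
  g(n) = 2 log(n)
False

f(n) = log₁₀(n) is O(log n), and g(n) = 2 log(n) is O(log n).
Since they have the same growth rate, f(n) = o(g(n)) is false.
(f = o(g) requires f to grow strictly slower, not equal.)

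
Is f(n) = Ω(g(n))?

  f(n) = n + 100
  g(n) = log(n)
True

f(n) = n + 100 is O(n), and g(n) = log(n) is O(log n).
Since O(n) grows at least as fast as O(log n), f(n) = Ω(g(n)) is true.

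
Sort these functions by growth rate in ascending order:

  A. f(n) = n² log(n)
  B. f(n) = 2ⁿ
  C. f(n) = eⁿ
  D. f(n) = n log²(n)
D < A < B < C

Comparing growth rates:
D = n log²(n) is O(n log² n)
A = n² log(n) is O(n² log n)
B = 2ⁿ is O(2ⁿ)
C = eⁿ is O(eⁿ)

Therefore, the order from slowest to fastest is: D < A < B < C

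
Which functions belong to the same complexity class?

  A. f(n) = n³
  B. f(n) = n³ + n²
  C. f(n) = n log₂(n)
A and B

Examining each function:
  A. n³ is O(n³)
  B. n³ + n² is O(n³)
  C. n log₂(n) is O(n log n)

Functions A and B both have the same complexity class.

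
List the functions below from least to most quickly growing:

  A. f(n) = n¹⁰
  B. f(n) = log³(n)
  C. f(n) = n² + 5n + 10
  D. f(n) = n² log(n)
B < C < D < A

Comparing growth rates:
B = log³(n) is O(log³ n)
C = n² + 5n + 10 is O(n²)
D = n² log(n) is O(n² log n)
A = n¹⁰ is O(n¹⁰)

Therefore, the order from slowest to fastest is: B < C < D < A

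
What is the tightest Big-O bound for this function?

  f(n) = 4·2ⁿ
O(2ⁿ)

The dominant term in 4·2ⁿ is 4·2ⁿ, which is Θ(2ⁿ).
Constants are absorbed, so the tightest bound is O(2ⁿ).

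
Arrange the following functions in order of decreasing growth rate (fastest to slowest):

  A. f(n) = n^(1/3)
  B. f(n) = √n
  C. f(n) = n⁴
C > B > A

Comparing growth rates:
C = n⁴ is O(n⁴)
B = √n is O(√n)
A = n^(1/3) is O(n^(1/3))

Therefore, the order from fastest to slowest is: C > B > A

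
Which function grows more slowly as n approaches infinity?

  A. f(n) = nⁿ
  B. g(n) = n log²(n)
B

f(n) = nⁿ is O(nⁿ), while g(n) = n log²(n) is O(n log² n).
Since O(n log² n) grows slower than O(nⁿ), g(n) is dominated.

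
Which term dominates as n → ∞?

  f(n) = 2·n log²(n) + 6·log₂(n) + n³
n³

Looking at each term:
  - 2·n log²(n) is O(n log² n)
  - 6·log₂(n) is O(log n)
  - n³ is O(n³)

The term n³ (O(n³)) grows fastest and dominates all others.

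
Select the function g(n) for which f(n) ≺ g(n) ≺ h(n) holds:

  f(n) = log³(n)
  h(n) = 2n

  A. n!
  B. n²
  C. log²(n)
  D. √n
D

We need g(n) with log³(n) = o(g(n)) and g(n) = o(2n), i.e. O(log³ n) ≺ g ≺ O(n).
Check each option:
  A. n! — O(n!) does not grow strictly slower than h(n)
  B. n² — O(n²) does not grow strictly slower than h(n)
  C. log²(n) — O(log² n) does not grow strictly faster than f(n)
  D. √n — O(√n) is strictly between O(log³ n) and O(n) ✓

Only option D (√n) lies strictly between.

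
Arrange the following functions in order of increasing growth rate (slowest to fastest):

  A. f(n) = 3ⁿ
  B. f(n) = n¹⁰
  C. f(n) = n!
B < A < C

Comparing growth rates:
B = n¹⁰ is O(n¹⁰)
A = 3ⁿ is O(3ⁿ)
C = n! is O(n!)

Therefore, the order from slowest to fastest is: B < A < C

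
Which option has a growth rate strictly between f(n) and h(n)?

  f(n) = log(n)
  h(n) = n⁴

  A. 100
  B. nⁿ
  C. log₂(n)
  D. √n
D

We need g(n) with log(n) = o(g(n)) and g(n) = o(n⁴), i.e. O(log n) ≺ g ≺ O(n⁴).
Check each option:
  A. 100 — O(1) does not grow strictly faster than f(n)
  B. nⁿ — O(nⁿ) does not grow strictly slower than h(n)
  C. log₂(n) — O(log n) does not grow strictly faster than f(n)
  D. √n — O(√n) is strictly between O(log n) and O(n⁴) ✓

Only option D (√n) lies strictly between.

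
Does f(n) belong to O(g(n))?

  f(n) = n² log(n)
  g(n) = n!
True

f(n) = n² log(n) is O(n² log n), and g(n) = n! is O(n!).
Since O(n² log n) ⊆ O(n!) (f grows no faster than g), f(n) = O(g(n)) is true.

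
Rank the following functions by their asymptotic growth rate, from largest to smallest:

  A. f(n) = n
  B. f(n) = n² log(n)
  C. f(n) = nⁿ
C > B > A

Comparing growth rates:
C = nⁿ is O(nⁿ)
B = n² log(n) is O(n² log n)
A = n is O(n)

Therefore, the order from fastest to slowest is: C > B > A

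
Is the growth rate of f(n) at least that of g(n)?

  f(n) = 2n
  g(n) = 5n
True

f(n) = 2n and g(n) = 5n are both O(n).
Big-Ω permits equal growth rates (f ≥ c·g for some c > 0), so f(n) = Ω(g(n)) is true.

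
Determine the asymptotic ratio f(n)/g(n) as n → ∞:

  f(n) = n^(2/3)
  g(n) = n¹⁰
0

Since n^(2/3) (O(n^(2/3))) grows slower than n¹⁰ (O(n¹⁰)),
the ratio f(n)/g(n) → 0 as n → ∞.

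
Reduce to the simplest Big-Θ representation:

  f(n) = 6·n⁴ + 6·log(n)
Θ(n⁴)

Order the terms by growth rate: 6·log(n) ≺ 6·n⁴.
The fastest-growing term 6·n⁴ dominates as n → ∞; dropping its constant factor gives Θ(n⁴).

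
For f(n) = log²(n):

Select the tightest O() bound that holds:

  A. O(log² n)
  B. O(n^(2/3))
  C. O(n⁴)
A

f(n) = log²(n) is O(log² n).
All listed options are valid Big-O bounds (upper bounds),
but O(log² n) is the tightest (smallest valid bound).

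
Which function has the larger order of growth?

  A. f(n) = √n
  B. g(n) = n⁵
B

f(n) = √n is O(√n), while g(n) = n⁵ is O(n⁵).
Since O(n⁵) grows faster than O(√n), g(n) dominates.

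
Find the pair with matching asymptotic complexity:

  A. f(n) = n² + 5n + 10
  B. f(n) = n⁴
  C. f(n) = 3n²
A and C

Examining each function:
  A. n² + 5n + 10 is O(n²)
  B. n⁴ is O(n⁴)
  C. 3n² is O(n²)

Functions A and C both have the same complexity class.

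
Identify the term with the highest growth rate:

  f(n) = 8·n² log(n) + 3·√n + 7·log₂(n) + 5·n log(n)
8·n² log(n)

Looking at each term:
  - 8·n² log(n) is O(n² log n)
  - 3·√n is O(√n)
  - 7·log₂(n) is O(log n)
  - 5·n log(n) is O(n log n)

The term 8·n² log(n) (O(n² log n)) grows fastest and dominates all others.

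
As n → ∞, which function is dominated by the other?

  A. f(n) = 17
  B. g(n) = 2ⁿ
A

f(n) = 17 is O(1), while g(n) = 2ⁿ is O(2ⁿ).
Since O(1) grows slower than O(2ⁿ), f(n) is dominated.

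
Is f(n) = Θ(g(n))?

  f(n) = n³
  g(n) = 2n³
True

f(n) = n³ and g(n) = 2n³ are both O(n³).
Since they have the same asymptotic growth rate, f(n) = Θ(g(n)) is true.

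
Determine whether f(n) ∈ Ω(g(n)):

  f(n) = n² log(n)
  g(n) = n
True

f(n) = n² log(n) is O(n² log n), and g(n) = n is O(n).
Since O(n² log n) grows at least as fast as O(n), f(n) = Ω(g(n)) is true.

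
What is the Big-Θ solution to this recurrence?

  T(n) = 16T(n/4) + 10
Θ(n²)

Master Theorem: a = 16, b = 4, f(n) = 10.
Compute the critical exponent d = log₄(16) = 2.
Compare f(n) = Θ(1) against n^d:
  k = 0 < d = 2, so f(n) = O(n^(d-ε)) — Case 1.
  The recursion cost dominates: T(n) = Θ(n^d) = Θ(n²).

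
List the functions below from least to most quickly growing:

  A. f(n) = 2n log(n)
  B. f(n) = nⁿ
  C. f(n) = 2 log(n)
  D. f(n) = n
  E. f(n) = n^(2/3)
C < E < D < A < B

Comparing growth rates:
C = 2 log(n) is O(log n)
E = n^(2/3) is O(n^(2/3))
D = n is O(n)
A = 2n log(n) is O(n log n)
B = nⁿ is O(nⁿ)

Therefore, the order from slowest to fastest is: C < E < D < A < B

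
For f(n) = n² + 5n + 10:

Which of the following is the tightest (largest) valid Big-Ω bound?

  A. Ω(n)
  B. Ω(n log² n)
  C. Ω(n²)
C

f(n) = n² + 5n + 10 is Ω(n²).
All listed options are valid Big-Ω bounds (lower bounds),
but Ω(n²) is the tightest (largest valid bound).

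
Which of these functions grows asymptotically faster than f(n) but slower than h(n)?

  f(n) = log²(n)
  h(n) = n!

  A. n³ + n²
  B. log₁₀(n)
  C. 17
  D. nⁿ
A

We need g(n) with log²(n) = o(g(n)) and g(n) = o(n!), i.e. O(log² n) ≺ g ≺ O(n!).
Check each option:
  A. n³ + n² — O(n³) is strictly between O(log² n) and O(n!) ✓
  B. log₁₀(n) — O(log n) does not grow strictly faster than f(n)
  C. 17 — O(1) does not grow strictly faster than f(n)
  D. nⁿ — O(nⁿ) does not grow strictly slower than h(n)

Only option A (n³ + n²) lies strictly between.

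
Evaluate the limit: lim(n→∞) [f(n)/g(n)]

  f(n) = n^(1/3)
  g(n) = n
0

Since n^(1/3) (O(n^(1/3))) grows slower than n (O(n)),
the ratio f(n)/g(n) → 0 as n → ∞.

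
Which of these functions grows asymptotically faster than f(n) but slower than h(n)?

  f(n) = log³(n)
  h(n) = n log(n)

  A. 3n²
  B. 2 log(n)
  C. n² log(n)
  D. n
D

We need g(n) with log³(n) = o(g(n)) and g(n) = o(n log(n)), i.e. O(log³ n) ≺ g ≺ O(n log n).
Check each option:
  A. 3n² — O(n²) does not grow strictly slower than h(n)
  B. 2 log(n) — O(log n) does not grow strictly faster than f(n)
  C. n² log(n) — O(n² log n) does not grow strictly slower than h(n)
  D. n — O(n) is strictly between O(log³ n) and O(n log n) ✓

Only option D (n) lies strictly between.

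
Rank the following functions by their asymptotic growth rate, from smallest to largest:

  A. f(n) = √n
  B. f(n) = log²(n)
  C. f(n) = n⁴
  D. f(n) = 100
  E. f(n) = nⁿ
D < B < A < C < E

Comparing growth rates:
D = 100 is O(1)
B = log²(n) is O(log² n)
A = √n is O(√n)
C = n⁴ is O(n⁴)
E = nⁿ is O(nⁿ)

Therefore, the order from slowest to fastest is: D < B < A < C < E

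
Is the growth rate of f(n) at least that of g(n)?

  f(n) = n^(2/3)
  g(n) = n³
False

f(n) = n^(2/3) is O(n^(2/3)), and g(n) = n³ is O(n³).
Since O(n^(2/3)) grows slower than O(n³), f(n) = Ω(g(n)) is false.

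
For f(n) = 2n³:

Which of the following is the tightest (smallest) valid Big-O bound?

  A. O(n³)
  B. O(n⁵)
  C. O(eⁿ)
A

f(n) = 2n³ is O(n³).
All listed options are valid Big-O bounds (upper bounds),
but O(n³) is the tightest (smallest valid bound).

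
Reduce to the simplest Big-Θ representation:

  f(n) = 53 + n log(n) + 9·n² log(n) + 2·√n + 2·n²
Θ(n² log n)

Order the terms by growth rate: 53 ≺ 2·√n ≺ n log(n) ≺ 2·n² ≺ 9·n² log(n).
The fastest-growing term 9·n² log(n) dominates as n → ∞; dropping its constant factor gives Θ(n² log n).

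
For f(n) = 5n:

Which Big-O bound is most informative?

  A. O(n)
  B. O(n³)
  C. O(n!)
A

f(n) = 5n is O(n).
All listed options are valid Big-O bounds (upper bounds),
but O(n) is the tightest (smallest valid bound).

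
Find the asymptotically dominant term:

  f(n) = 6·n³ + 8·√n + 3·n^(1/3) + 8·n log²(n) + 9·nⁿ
9·nⁿ

Looking at each term:
  - 6·n³ is O(n³)
  - 8·√n is O(√n)
  - 3·n^(1/3) is O(n^(1/3))
  - 8·n log²(n) is O(n log² n)
  - 9·nⁿ is O(nⁿ)

The term 9·nⁿ (O(nⁿ)) grows fastest and dominates all others.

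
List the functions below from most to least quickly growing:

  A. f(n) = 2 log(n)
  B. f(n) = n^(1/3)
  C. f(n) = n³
C > B > A

Comparing growth rates:
C = n³ is O(n³)
B = n^(1/3) is O(n^(1/3))
A = 2 log(n) is O(log n)

Therefore, the order from fastest to slowest is: C > B > A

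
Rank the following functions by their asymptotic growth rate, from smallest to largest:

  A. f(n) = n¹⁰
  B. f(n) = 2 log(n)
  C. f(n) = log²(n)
B < C < A

Comparing growth rates:
B = 2 log(n) is O(log n)
C = log²(n) is O(log² n)
A = n¹⁰ is O(n¹⁰)

Therefore, the order from slowest to fastest is: B < C < A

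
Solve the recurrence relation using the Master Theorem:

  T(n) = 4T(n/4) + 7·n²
Θ(n²)

Master Theorem: a = 4, b = 4, f(n) = 7·n².
Compute the critical exponent d = log₄(4) = 1.
Compare f(n) = Θ(n²) against n^d:
  k = 2 > d = 1, so f(n) = Ω(n^(d+ε)) — Case 3.
  Regularity: a·(n/b)^2/n^2 = a/b^2 = 4/16 < 1 ✓.
  The top-level work dominates: T(n) = Θ(f(n)) = Θ(n²).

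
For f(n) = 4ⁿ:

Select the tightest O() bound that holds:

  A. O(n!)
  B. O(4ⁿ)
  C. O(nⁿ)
B

f(n) = 4ⁿ is O(4ⁿ).
All listed options are valid Big-O bounds (upper bounds),
but O(4ⁿ) is the tightest (smallest valid bound).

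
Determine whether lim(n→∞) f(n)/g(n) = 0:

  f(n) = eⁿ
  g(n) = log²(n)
False

f(n) = eⁿ is O(eⁿ), and g(n) = log²(n) is O(log² n).
Since O(eⁿ) grows faster than or equal to O(log² n), f(n) = o(g(n)) is false.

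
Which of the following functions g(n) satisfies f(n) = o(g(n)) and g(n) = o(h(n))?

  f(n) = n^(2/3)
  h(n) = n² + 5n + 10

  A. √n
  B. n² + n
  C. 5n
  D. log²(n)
C

We need g(n) with n^(2/3) = o(g(n)) and g(n) = o(n² + 5n + 10), i.e. O(n^(2/3)) ≺ g ≺ O(n²).
Check each option:
  A. √n — O(√n) does not grow strictly faster than f(n)
  B. n² + n — O(n²) does not grow strictly slower than h(n)
  C. 5n — O(n) is strictly between O(n^(2/3)) and O(n²) ✓
  D. log²(n) — O(log² n) does not grow strictly faster than f(n)

Only option C (5n) lies strictly between.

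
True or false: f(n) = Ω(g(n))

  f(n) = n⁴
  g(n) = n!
False

f(n) = n⁴ is O(n⁴), and g(n) = n! is O(n!).
Since O(n⁴) grows slower than O(n!), f(n) = Ω(g(n)) is false.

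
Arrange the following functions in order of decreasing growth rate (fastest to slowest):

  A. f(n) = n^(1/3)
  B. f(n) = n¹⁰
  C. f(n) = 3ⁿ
C > B > A

Comparing growth rates:
C = 3ⁿ is O(3ⁿ)
B = n¹⁰ is O(n¹⁰)
A = n^(1/3) is O(n^(1/3))

Therefore, the order from fastest to slowest is: C > B > A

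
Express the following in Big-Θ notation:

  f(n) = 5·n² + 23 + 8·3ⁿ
Θ(3ⁿ)

Order the terms by growth rate: 23 ≺ 5·n² ≺ 8·3ⁿ.
The fastest-growing term 8·3ⁿ dominates as n → ∞; dropping its constant factor gives Θ(3ⁿ).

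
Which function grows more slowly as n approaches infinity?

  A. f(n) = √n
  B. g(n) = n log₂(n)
A

f(n) = √n is O(√n), while g(n) = n log₂(n) is O(n log n).
Since O(√n) grows slower than O(n log n), f(n) is dominated.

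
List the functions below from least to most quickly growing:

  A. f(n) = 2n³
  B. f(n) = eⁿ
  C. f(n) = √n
C < A < B

Comparing growth rates:
C = √n is O(√n)
A = 2n³ is O(n³)
B = eⁿ is O(eⁿ)

Therefore, the order from slowest to fastest is: C < A < B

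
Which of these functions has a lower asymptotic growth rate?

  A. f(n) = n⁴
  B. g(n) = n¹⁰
A

f(n) = n⁴ is O(n⁴), while g(n) = n¹⁰ is O(n¹⁰).
Since O(n⁴) grows slower than O(n¹⁰), f(n) is dominated.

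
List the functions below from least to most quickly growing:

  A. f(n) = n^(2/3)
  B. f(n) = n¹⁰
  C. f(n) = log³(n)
C < A < B

Comparing growth rates:
C = log³(n) is O(log³ n)
A = n^(2/3) is O(n^(2/3))
B = n¹⁰ is O(n¹⁰)

Therefore, the order from slowest to fastest is: C < A < B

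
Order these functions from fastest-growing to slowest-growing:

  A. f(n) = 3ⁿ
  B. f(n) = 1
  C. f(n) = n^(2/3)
A > C > B

Comparing growth rates:
A = 3ⁿ is O(3ⁿ)
C = n^(2/3) is O(n^(2/3))
B = 1 is O(1)

Therefore, the order from fastest to slowest is: A > C > B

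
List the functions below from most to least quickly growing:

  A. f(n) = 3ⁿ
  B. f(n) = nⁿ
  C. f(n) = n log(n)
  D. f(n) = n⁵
B > A > D > C

Comparing growth rates:
B = nⁿ is O(nⁿ)
A = 3ⁿ is O(3ⁿ)
D = n⁵ is O(n⁵)
C = n log(n) is O(n log n)

Therefore, the order from fastest to slowest is: B > A > D > C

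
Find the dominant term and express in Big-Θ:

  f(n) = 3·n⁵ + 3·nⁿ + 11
Θ(nⁿ)

Order the terms by growth rate: 11 ≺ 3·n⁵ ≺ 3·nⁿ.
The fastest-growing term 3·nⁿ dominates as n → ∞; dropping its constant factor gives Θ(nⁿ).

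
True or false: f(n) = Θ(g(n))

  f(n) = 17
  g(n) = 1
True

f(n) = 17 and g(n) = 1 are both O(1).
Since they have the same asymptotic growth rate, f(n) = Θ(g(n)) is true.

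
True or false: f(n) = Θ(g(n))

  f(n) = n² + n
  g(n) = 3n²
True

f(n) = n² + n and g(n) = 3n² are both O(n²).
Since they have the same asymptotic growth rate, f(n) = Θ(g(n)) is true.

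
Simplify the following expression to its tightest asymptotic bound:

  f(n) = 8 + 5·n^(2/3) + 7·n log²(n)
Θ(n log² n)

Order the terms by growth rate: 8 ≺ 5·n^(2/3) ≺ 7·n log²(n).
The fastest-growing term 7·n log²(n) dominates as n → ∞; dropping its constant factor gives Θ(n log² n).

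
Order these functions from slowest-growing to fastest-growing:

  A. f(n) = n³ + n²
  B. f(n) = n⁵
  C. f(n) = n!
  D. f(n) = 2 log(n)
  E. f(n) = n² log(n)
D < E < A < B < C

Comparing growth rates:
D = 2 log(n) is O(log n)
E = n² log(n) is O(n² log n)
A = n³ + n² is O(n³)
B = n⁵ is O(n⁵)
C = n! is O(n!)

Therefore, the order from slowest to fastest is: D < E < A < B < C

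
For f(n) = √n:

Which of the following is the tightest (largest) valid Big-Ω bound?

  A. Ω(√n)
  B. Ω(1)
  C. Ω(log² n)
A

f(n) = √n is Ω(√n).
All listed options are valid Big-Ω bounds (lower bounds),
but Ω(√n) is the tightest (largest valid bound).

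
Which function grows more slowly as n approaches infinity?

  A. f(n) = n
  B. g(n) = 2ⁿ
A

f(n) = n is O(n), while g(n) = 2ⁿ is O(2ⁿ).
Since O(n) grows slower than O(2ⁿ), f(n) is dominated.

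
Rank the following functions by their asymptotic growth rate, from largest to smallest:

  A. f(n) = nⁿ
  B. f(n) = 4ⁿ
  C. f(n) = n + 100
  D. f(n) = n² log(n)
A > B > D > C

Comparing growth rates:
A = nⁿ is O(nⁿ)
B = 4ⁿ is O(4ⁿ)
D = n² log(n) is O(n² log n)
C = n + 100 is O(n)

Therefore, the order from fastest to slowest is: A > B > D > C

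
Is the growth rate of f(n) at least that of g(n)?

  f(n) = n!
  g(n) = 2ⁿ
True

f(n) = n! is O(n!), and g(n) = 2ⁿ is O(2ⁿ).
Since O(n!) grows at least as fast as O(2ⁿ), f(n) = Ω(g(n)) is true.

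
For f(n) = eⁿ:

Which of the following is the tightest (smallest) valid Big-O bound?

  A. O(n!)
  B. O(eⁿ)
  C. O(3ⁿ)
B

f(n) = eⁿ is O(eⁿ).
All listed options are valid Big-O bounds (upper bounds),
but O(eⁿ) is the tightest (smallest valid bound).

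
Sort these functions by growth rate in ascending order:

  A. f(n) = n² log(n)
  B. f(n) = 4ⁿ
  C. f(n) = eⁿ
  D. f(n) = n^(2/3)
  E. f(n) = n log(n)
D < E < A < C < B

Comparing growth rates:
D = n^(2/3) is O(n^(2/3))
E = n log(n) is O(n log n)
A = n² log(n) is O(n² log n)
C = eⁿ is O(eⁿ)
B = 4ⁿ is O(4ⁿ)

Therefore, the order from slowest to fastest is: D < E < A < C < B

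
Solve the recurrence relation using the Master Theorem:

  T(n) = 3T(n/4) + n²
Θ(n²)

Master Theorem: a = 3, b = 4, f(n) = n².
Compute the critical exponent d = log₄(3) = 0.792.
Compare f(n) = Θ(n²) against n^d:
  k = 2 > d = 0.792, so f(n) = Ω(n^(d+ε)) — Case 3.
  Regularity: a·(n/b)^2/n^2 = a/b^2 = 3/16 < 1 ✓.
  The top-level work dominates: T(n) = Θ(f(n)) = Θ(n²).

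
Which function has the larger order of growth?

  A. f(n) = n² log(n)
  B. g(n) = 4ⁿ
B

f(n) = n² log(n) is O(n² log n), while g(n) = 4ⁿ is O(4ⁿ).
Since O(4ⁿ) grows faster than O(n² log n), g(n) dominates.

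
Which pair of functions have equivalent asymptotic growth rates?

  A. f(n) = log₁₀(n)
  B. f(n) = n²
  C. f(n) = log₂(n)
A and C

Examining each function:
  A. log₁₀(n) is O(log n)
  B. n² is O(n²)
  C. log₂(n) is O(log n)

Functions A and C both have the same complexity class.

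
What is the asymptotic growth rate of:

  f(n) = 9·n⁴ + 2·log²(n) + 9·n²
Θ(n⁴)

Order the terms by growth rate: 2·log²(n) ≺ 9·n² ≺ 9·n⁴.
The fastest-growing term 9·n⁴ dominates as n → ∞; dropping its constant factor gives Θ(n⁴).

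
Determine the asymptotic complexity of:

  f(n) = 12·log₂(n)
O(log n)

The dominant term in 12·log₂(n) is 12·log₂(n), which is Θ(log n).
Constants are absorbed, so the tightest bound is O(log n).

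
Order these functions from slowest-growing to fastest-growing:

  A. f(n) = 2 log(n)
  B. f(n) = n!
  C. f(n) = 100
C < A < B

Comparing growth rates:
C = 100 is O(1)
A = 2 log(n) is O(log n)
B = n! is O(n!)

Therefore, the order from slowest to fastest is: C < A < B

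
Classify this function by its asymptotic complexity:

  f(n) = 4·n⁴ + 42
O(n⁴)

The dominant term in 4·n⁴ + 42 is 4·n⁴, which is Θ(n⁴).
Lower-order terms (42) are asymptotically negligible.
Constants are absorbed, so the tightest bound is O(n⁴).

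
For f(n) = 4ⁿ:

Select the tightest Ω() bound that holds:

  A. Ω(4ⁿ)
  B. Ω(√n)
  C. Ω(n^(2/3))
A

f(n) = 4ⁿ is Ω(4ⁿ).
All listed options are valid Big-Ω bounds (lower bounds),
but Ω(4ⁿ) is the tightest (largest valid bound).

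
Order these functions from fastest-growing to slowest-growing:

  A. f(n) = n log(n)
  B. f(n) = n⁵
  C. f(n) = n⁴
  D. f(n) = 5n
B > C > A > D

Comparing growth rates:
B = n⁵ is O(n⁵)
C = n⁴ is O(n⁴)
A = n log(n) is O(n log n)
D = 5n is O(n)

Therefore, the order from fastest to slowest is: B > C > A > D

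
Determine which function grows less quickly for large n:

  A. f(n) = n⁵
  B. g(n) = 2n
B

f(n) = n⁵ is O(n⁵), while g(n) = 2n is O(n).
Since O(n) grows slower than O(n⁵), g(n) is dominated.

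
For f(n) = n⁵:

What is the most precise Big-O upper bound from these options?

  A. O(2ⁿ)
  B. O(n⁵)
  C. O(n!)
B

f(n) = n⁵ is O(n⁵).
All listed options are valid Big-O bounds (upper bounds),
but O(n⁵) is the tightest (smallest valid bound).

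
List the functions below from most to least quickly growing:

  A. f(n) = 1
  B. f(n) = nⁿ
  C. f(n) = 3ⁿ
B > C > A

Comparing growth rates:
B = nⁿ is O(nⁿ)
C = 3ⁿ is O(3ⁿ)
A = 1 is O(1)

Therefore, the order from fastest to slowest is: B > C > A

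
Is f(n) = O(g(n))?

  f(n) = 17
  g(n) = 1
True

f(n) = 17 and g(n) = 1 are both O(1).
Big-O permits equal growth rates (f ≤ c·g for some c), so f(n) = O(g(n)) is true.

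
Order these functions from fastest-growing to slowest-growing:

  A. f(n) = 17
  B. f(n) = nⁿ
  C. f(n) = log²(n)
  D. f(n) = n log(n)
B > D > C > A

Comparing growth rates:
B = nⁿ is O(nⁿ)
D = n log(n) is O(n log n)
C = log²(n) is O(log² n)
A = 17 is O(1)

Therefore, the order from fastest to slowest is: B > D > C > A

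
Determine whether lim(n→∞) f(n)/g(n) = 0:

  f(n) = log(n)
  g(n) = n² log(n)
True

f(n) = log(n) is O(log n), and g(n) = n² log(n) is O(n² log n).
Since O(log n) grows strictly slower than O(n² log n), f(n) = o(g(n)) is true.
This means lim(n→∞) f(n)/g(n) = 0.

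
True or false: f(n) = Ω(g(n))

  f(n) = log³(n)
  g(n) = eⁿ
False

f(n) = log³(n) is O(log³ n), and g(n) = eⁿ is O(eⁿ).
Since O(log³ n) grows slower than O(eⁿ), f(n) = Ω(g(n)) is false.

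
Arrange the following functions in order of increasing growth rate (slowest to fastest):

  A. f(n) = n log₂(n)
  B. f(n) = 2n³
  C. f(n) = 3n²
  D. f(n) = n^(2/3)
D < A < C < B

Comparing growth rates:
D = n^(2/3) is O(n^(2/3))
A = n log₂(n) is O(n log n)
C = 3n² is O(n²)
B = 2n³ is O(n³)

Therefore, the order from slowest to fastest is: D < A < C < B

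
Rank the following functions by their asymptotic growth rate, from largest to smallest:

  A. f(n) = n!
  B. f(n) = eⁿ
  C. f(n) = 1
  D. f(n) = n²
A > B > D > C

Comparing growth rates:
A = n! is O(n!)
B = eⁿ is O(eⁿ)
D = n² is O(n²)
C = 1 is O(1)

Therefore, the order from fastest to slowest is: A > B > D > C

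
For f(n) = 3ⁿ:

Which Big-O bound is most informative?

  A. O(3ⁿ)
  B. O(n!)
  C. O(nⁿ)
A

f(n) = 3ⁿ is O(3ⁿ).
All listed options are valid Big-O bounds (upper bounds),
but O(3ⁿ) is the tightest (smallest valid bound).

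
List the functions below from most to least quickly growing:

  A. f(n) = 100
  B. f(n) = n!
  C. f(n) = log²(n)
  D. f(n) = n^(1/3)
B > D > C > A

Comparing growth rates:
B = n! is O(n!)
D = n^(1/3) is O(n^(1/3))
C = log²(n) is O(log² n)
A = 100 is O(1)

Therefore, the order from fastest to slowest is: B > D > C > A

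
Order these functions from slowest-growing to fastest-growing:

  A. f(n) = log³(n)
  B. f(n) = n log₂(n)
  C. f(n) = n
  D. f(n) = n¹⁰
A < C < B < D

Comparing growth rates:
A = log³(n) is O(log³ n)
C = n is O(n)
B = n log₂(n) is O(n log n)
D = n¹⁰ is O(n¹⁰)

Therefore, the order from slowest to fastest is: A < C < B < D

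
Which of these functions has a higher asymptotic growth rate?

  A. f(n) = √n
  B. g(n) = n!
B

f(n) = √n is O(√n), while g(n) = n! is O(n!).
Since O(n!) grows faster than O(√n), g(n) dominates.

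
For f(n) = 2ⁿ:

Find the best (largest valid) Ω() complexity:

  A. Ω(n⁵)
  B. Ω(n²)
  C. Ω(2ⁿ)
C

f(n) = 2ⁿ is Ω(2ⁿ).
All listed options are valid Big-Ω bounds (lower bounds),
but Ω(2ⁿ) is the tightest (largest valid bound).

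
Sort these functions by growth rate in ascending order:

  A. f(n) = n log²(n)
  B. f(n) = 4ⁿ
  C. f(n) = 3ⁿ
A < C < B

Comparing growth rates:
A = n log²(n) is O(n log² n)
C = 3ⁿ is O(3ⁿ)
B = 4ⁿ is O(4ⁿ)

Therefore, the order from slowest to fastest is: A < C < B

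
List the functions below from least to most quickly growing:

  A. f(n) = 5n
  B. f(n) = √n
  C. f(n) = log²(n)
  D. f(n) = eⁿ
C < B < A < D

Comparing growth rates:
C = log²(n) is O(log² n)
B = √n is O(√n)
A = 5n is O(n)
D = eⁿ is O(eⁿ)

Therefore, the order from slowest to fastest is: C < B < A < D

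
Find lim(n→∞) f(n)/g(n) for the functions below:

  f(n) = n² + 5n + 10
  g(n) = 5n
∞

Since n² + 5n + 10 (O(n²)) grows faster than 5n (O(n)),
the ratio f(n)/g(n) → ∞ as n → ∞.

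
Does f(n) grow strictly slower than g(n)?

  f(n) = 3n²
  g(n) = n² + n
False

f(n) = 3n² is O(n²), and g(n) = n² + n is O(n²).
Since they have the same growth rate, f(n) = o(g(n)) is false.
(f = o(g) requires f to grow strictly slower, not equal.)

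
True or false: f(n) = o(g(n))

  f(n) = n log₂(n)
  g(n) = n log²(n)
True

f(n) = n log₂(n) is O(n log n), and g(n) = n log²(n) is O(n log² n).
Since O(n log n) grows strictly slower than O(n log² n), f(n) = o(g(n)) is true.
This means lim(n→∞) f(n)/g(n) = 0.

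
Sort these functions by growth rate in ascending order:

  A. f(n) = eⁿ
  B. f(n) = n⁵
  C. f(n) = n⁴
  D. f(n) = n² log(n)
D < C < B < A

Comparing growth rates:
D = n² log(n) is O(n² log n)
C = n⁴ is O(n⁴)
B = n⁵ is O(n⁵)
A = eⁿ is O(eⁿ)

Therefore, the order from slowest to fastest is: D < C < B < A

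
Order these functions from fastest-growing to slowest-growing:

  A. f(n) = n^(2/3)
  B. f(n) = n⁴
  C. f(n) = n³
B > C > A

Comparing growth rates:
B = n⁴ is O(n⁴)
C = n³ is O(n³)
A = n^(2/3) is O(n^(2/3))

Therefore, the order from fastest to slowest is: B > C > A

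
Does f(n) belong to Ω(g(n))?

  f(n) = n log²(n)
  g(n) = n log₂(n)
True

f(n) = n log²(n) is O(n log² n), and g(n) = n log₂(n) is O(n log n).
Since O(n log² n) grows at least as fast as O(n log n), f(n) = Ω(g(n)) is true.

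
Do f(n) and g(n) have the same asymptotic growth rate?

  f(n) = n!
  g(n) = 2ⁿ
False

f(n) = n! is O(n!), and g(n) = 2ⁿ is O(2ⁿ).
Since they have different growth rates, f(n) = Θ(g(n)) is false.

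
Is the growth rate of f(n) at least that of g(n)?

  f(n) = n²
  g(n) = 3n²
True

f(n) = n² and g(n) = 3n² are both O(n²).
Big-Ω permits equal growth rates (f ≥ c·g for some c > 0), so f(n) = Ω(g(n)) is true.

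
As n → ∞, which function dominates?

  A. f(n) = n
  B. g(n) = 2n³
B

f(n) = n is O(n), while g(n) = 2n³ is O(n³).
Since O(n³) grows faster than O(n), g(n) dominates.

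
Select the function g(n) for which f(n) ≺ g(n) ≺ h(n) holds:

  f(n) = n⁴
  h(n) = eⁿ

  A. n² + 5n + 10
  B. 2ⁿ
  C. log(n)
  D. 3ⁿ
B

We need g(n) with n⁴ = o(g(n)) and g(n) = o(eⁿ), i.e. O(n⁴) ≺ g ≺ O(eⁿ).
Check each option:
  A. n² + 5n + 10 — O(n²) does not grow strictly faster than f(n)
  B. 2ⁿ — O(2ⁿ) is strictly between O(n⁴) and O(eⁿ) ✓
  C. log(n) — O(log n) does not grow strictly faster than f(n)
  D. 3ⁿ — O(3ⁿ) does not grow strictly slower than h(n)

Only option B (2ⁿ) lies strictly between.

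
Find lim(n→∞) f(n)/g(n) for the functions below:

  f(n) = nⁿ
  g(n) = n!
∞

Since nⁿ (O(nⁿ)) grows faster than n! (O(n!)),
the ratio f(n)/g(n) → ∞ as n → ∞.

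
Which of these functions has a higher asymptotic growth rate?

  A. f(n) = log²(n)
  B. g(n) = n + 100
B

f(n) = log²(n) is O(log² n), while g(n) = n + 100 is O(n).
Since O(n) grows faster than O(log² n), g(n) dominates.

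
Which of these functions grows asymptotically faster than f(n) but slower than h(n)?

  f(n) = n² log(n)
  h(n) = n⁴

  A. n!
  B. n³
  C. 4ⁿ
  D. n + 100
B

We need g(n) with n² log(n) = o(g(n)) and g(n) = o(n⁴), i.e. O(n² log n) ≺ g ≺ O(n⁴).
Check each option:
  A. n! — O(n!) does not grow strictly slower than h(n)
  B. n³ — O(n³) is strictly between O(n² log n) and O(n⁴) ✓
  C. 4ⁿ — O(4ⁿ) does not grow strictly slower than h(n)
  D. n + 100 — O(n) does not grow strictly faster than f(n)

Only option B (n³) lies strictly between.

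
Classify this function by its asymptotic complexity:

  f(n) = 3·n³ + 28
O(n³)

The dominant term in 3·n³ + 28 is 3·n³, which is Θ(n³).
Lower-order terms (28) are asymptotically negligible.
Constants are absorbed, so the tightest bound is O(n³).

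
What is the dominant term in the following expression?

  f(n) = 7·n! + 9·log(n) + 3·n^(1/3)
7·n!

Looking at each term:
  - 7·n! is O(n!)
  - 9·log(n) is O(log n)
  - 3·n^(1/3) is O(n^(1/3))

The term 7·n! (O(n!)) grows fastest and dominates all others.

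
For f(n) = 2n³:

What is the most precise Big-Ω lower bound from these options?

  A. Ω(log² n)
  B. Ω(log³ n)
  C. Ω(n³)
C

f(n) = 2n³ is Ω(n³).
All listed options are valid Big-Ω bounds (lower bounds),
but Ω(n³) is the tightest (largest valid bound).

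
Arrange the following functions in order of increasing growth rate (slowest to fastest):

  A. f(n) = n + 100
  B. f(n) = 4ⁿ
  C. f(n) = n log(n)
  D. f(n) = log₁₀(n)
D < A < C < B

Comparing growth rates:
D = log₁₀(n) is O(log n)
A = n + 100 is O(n)
C = n log(n) is O(n log n)
B = 4ⁿ is O(4ⁿ)

Therefore, the order from slowest to fastest is: D < A < C < B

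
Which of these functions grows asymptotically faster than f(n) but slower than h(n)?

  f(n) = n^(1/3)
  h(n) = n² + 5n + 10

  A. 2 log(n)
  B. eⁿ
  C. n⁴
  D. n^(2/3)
D

We need g(n) with n^(1/3) = o(g(n)) and g(n) = o(n² + 5n + 10), i.e. O(n^(1/3)) ≺ g ≺ O(n²).
Check each option:
  A. 2 log(n) — O(log n) does not grow strictly faster than f(n)
  B. eⁿ — O(eⁿ) does not grow strictly slower than h(n)
  C. n⁴ — O(n⁴) does not grow strictly slower than h(n)
  D. n^(2/3) — O(n^(2/3)) is strictly between O(n^(1/3)) and O(n²) ✓

Only option D (n^(2/3)) lies strictly between.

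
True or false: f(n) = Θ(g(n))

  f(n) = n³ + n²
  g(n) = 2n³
True

f(n) = n³ + n² and g(n) = 2n³ are both O(n³).
Since they have the same asymptotic growth rate, f(n) = Θ(g(n)) is true.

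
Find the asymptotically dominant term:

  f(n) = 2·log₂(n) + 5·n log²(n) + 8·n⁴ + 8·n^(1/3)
8·n⁴

Looking at each term:
  - 2·log₂(n) is O(log n)
  - 5·n log²(n) is O(n log² n)
  - 8·n⁴ is O(n⁴)
  - 8·n^(1/3) is O(n^(1/3))

The term 8·n⁴ (O(n⁴)) grows fastest and dominates all others.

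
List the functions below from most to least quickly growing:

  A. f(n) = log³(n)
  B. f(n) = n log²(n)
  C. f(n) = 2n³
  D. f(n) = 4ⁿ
D > C > B > A

Comparing growth rates:
D = 4ⁿ is O(4ⁿ)
C = 2n³ is O(n³)
B = n log²(n) is O(n log² n)
A = log³(n) is O(log³ n)

Therefore, the order from fastest to slowest is: D > C > B > A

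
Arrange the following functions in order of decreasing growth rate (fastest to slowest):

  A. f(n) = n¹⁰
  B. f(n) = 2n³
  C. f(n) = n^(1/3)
A > B > C

Comparing growth rates:
A = n¹⁰ is O(n¹⁰)
B = 2n³ is O(n³)
C = n^(1/3) is O(n^(1/3))

Therefore, the order from fastest to slowest is: A > B > C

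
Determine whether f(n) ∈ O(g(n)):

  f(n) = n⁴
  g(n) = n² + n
False

f(n) = n⁴ is O(n⁴), and g(n) = n² + n is O(n²).
Since O(n⁴) grows faster than O(n²), f(n) = O(g(n)) is false.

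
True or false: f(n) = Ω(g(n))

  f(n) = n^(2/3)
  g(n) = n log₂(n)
False

f(n) = n^(2/3) is O(n^(2/3)), and g(n) = n log₂(n) is O(n log n).
Since O(n^(2/3)) grows slower than O(n log n), f(n) = Ω(g(n)) is false.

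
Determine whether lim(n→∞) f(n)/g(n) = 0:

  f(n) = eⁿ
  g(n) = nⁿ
True

f(n) = eⁿ is O(eⁿ), and g(n) = nⁿ is O(nⁿ).
Since O(eⁿ) grows strictly slower than O(nⁿ), f(n) = o(g(n)) is true.
This means lim(n→∞) f(n)/g(n) = 0.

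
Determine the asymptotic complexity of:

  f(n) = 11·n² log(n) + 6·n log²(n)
O(n² log n)

The dominant term in 11·n² log(n) + 6·n log²(n) is 11·n² log(n), which is Θ(n² log n).
Lower-order terms (6·n log²(n)) are asymptotically negligible.
Constants are absorbed, so the tightest bound is O(n² log n).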